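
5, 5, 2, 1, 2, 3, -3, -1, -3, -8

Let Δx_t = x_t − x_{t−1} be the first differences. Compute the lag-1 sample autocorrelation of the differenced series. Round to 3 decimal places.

-0.364

First differences Δx: 0, -3, -1, 1, 1, -6, 2, -2, -5
Mean of differences = -1.4444
Numerator Σ(Δx_t−Δx̄)(Δx_{t+1}−Δx̄) = -22.6420
Denominator Σ(Δx_t−Δx̄)² = 62.2222
r_1(Δx) = -22.6420 / 62.2222 = -0.364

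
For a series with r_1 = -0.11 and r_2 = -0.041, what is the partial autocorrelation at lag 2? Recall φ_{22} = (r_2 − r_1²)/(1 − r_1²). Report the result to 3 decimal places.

φ_{22} = (r_2 − r_1²) / (1 − r_1²)
r_1² = (-0.11)² = 0.0121
Numerator = -0.041 − 0.0121 = -0.0531; denominator = 1 − 0.0121 = 0.9879
φ_{22} = -0.0531 / 0.9879 = -0.054

-0.054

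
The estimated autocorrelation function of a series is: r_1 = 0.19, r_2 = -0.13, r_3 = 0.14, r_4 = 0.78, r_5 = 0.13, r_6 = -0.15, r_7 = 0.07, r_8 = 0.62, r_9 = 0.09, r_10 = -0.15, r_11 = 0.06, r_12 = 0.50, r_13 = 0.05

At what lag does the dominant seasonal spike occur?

4

The largest autocorrelation is r_4 = 0.78, with weaker echoes at lags 8 (0.62) and 12 (0.50); the remaining lags stay at or below 0.19.
The dominant spike at lag 4 indicates a seasonal period of 4.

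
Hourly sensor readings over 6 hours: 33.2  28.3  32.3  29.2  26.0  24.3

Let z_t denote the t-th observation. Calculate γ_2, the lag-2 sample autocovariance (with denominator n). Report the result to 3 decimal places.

0.544

Mean z̄ = (33.2 + 28.3 + 32.3 + 29.2 + 26.0 + 24.3)/6 = 28.8833
Deviations: 4.3167, -0.5833, 3.4167, 0.3167, -2.8833, -4.5833
Σ_{t=1}^{4}(z_t−z̄)(z_{t+2}−z̄) = 3.2611
γ_2 = 3.2611 / 6 = 0.544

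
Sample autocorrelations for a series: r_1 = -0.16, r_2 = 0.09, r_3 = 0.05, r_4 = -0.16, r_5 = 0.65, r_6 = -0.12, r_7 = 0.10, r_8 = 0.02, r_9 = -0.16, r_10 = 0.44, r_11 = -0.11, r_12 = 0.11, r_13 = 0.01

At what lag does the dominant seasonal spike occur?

5

The largest autocorrelation is r_5 = 0.65, with a weaker echo at lag 10 (0.44); the remaining lags stay at or below 0.11.
The dominant spike at lag 5 indicates a seasonal period of 5.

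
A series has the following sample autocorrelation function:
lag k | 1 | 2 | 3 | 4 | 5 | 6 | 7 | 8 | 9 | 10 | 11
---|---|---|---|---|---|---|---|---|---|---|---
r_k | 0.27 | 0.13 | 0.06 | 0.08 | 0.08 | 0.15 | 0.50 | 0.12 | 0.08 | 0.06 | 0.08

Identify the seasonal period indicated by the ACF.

7

The largest autocorrelation is r_7 = 0.50; the remaining lags stay at or below 0.27. The elevated value at lag 1 (0.27), dropping to 0.13 at lag 2, reflects decaying short-term dependence rather than seasonality.
The dominant spike at lag 7 indicates a seasonal period of 7.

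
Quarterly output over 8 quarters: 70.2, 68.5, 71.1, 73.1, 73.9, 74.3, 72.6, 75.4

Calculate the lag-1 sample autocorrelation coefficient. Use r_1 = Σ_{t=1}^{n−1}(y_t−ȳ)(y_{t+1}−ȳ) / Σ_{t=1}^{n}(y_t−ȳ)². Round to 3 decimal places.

0.474

Mean ȳ = (70.2 + 68.5 + 71.1 + 73.1 + 73.9 + 74.3 + 72.6 + 75.4)/8 = 72.3875
Σ(y_t−ȳ)(y_{t+1}−ȳ) = (8.5039) + (5.0052) + (-0.9173) + (1.0777) + (2.8927) + (0.4064) + (0.6402) = 17.6086
Denominator Σ(y_t−ȳ)² = 37.1288
r_1 = 17.6086 / 37.1288 = 0.474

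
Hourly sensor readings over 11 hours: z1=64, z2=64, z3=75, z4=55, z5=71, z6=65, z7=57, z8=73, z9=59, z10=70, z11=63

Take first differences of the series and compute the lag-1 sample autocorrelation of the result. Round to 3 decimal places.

-0.781

First differences Δz: 0, 11, -20, 16, -6, -8, 16, -14, 11, -7
Mean of differences = -0.1000
Numerator Σ(Δz_t−Δz̄)(Δz_{t+1}−Δz̄) = -1170.4100
Denominator Σ(Δz_t−Δz̄)² = 1498.9000
r_1(Δz) = -1170.4100 / 1498.9000 = -0.781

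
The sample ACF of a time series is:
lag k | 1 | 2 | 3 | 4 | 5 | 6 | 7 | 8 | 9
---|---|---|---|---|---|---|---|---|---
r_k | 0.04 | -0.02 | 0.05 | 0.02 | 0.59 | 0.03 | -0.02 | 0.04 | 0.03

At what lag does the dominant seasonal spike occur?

The largest autocorrelation is r_5 = 0.59; the remaining lags stay at or below 0.05.
The dominant spike at lag 5 indicates a seasonal period of 5.

5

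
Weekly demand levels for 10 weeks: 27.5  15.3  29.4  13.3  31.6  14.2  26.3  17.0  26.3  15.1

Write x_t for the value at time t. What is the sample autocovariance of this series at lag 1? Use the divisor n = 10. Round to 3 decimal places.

Mean x̄ = (27.5 + 15.3 + 29.4 + 13.3 + 31.6 + 14.2 + 26.3 + 17.0 + 26.3 + 15.1)/10 = 21.6000
Σ_{t=1}^{9}(x_t−x̄)(x_{t+1}−x̄) = -416.6200
γ_1 = -416.6200 / 10 = -41.662

-41.662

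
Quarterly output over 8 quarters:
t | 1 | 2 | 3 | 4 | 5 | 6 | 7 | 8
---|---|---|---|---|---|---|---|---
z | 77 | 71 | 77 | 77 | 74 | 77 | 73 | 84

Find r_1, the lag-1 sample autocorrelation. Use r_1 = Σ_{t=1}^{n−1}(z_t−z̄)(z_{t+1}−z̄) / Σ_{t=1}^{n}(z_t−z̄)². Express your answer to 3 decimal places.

-0.363

Mean z̄ = (77 + 71 + 77 + 77 + 74 + 77 + 73 + 84)/8 = 76.2500
Deviations from mean: 0.7500, -5.2500, 0.7500, 0.7500, -2.2500, 0.7500, -3.2500, 7.7500
Σ(z_t−z̄)(z_{t+1}−z̄) = (-3.9375) + (-3.9375) + (0.5625) + (-1.6875) + (-1.6875) + (-2.4375) + (-25.1875) = -38.3125
Denominator Σ(z_t−z̄)² = 105.5000
r_1 = -38.3125 / 105.5000 = -0.363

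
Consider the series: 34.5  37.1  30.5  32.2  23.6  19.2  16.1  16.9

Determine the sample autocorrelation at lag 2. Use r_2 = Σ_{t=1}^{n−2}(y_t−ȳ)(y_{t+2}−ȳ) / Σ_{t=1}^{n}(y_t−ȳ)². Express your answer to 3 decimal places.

0.286

Mean ȳ = (34.5 + 37.1 + 30.5 + 32.2 + 23.6 + 19.2 + 16.1 + 16.9)/8 = 26.2625
Deviations from mean: 8.2375, 10.8375, 4.2375, 5.9375, -2.6625, -7.0625, -10.1625, -9.3625
Numerator Σ_{t=1}^{6}(y_t−ȳ)(y_{t+2}−ȳ) = 139.2184
Denominator Σ(y_t−ȳ)² = 486.4188
r_2 = 139.2184 / 486.4188 = 0.286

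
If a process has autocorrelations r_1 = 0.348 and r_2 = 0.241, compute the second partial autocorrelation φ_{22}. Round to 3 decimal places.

φ_{22} = (r_2 − r_1²) / (1 − r_1²)
r_1² = (0.348)² = 0.121104
Numerator = 0.241 − 0.1211 = 0.1199; denominator = 1 − 0.1211 = 0.8789
φ_{22} = 0.1199 / 0.8789 = 0.136

0.136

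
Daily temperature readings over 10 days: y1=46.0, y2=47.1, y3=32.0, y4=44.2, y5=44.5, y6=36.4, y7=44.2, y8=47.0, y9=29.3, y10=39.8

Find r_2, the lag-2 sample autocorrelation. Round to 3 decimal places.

-0.358

Mean ȳ = (46.0 + 47.1 + 32.0 + 44.2 + 44.5 + 36.4 + 44.2 + 47.0 + 29.3 + 39.8)/10 = 41.0500
Numerator Σ_{t=1}^{8}(y_t−ȳ)(y_{t+2}−ȳ) = -132.8600
Denominator Σ(y_t−ȳ)² = 371.4050
r_2 = -132.8600 / 371.4050 = -0.358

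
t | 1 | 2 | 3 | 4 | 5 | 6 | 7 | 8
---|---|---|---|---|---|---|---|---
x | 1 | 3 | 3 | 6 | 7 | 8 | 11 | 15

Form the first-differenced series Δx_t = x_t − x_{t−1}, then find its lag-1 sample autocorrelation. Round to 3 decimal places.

-0.083

First differences Δx: 2, 0, 3, 1, 1, 3, 4
Mean of differences = 2.0000
Numerator Σ(Δx_t−Δx̄)(Δx_{t+1}−Δx̄) = -1.0000
Denominator Σ(Δx_t−Δx̄)² = 12.0000
r_1(Δx) = -1.0000 / 12.0000 = -0.083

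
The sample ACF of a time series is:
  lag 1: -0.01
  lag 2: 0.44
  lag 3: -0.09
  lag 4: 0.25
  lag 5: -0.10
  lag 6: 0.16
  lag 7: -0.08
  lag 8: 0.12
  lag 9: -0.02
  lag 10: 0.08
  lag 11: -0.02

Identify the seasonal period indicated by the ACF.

The largest autocorrelation is r_2 = 0.44, with weaker echoes at lags 4 (0.25) and 6 (0.16); the remaining lags stay at or below 0.12.
The dominant spike at lag 2 indicates a seasonal period of 2.

2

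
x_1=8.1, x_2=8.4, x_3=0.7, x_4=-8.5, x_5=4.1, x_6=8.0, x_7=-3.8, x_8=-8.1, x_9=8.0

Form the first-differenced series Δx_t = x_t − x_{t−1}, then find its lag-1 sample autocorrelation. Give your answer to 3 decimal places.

-0.086

First differences Δx: 0.3, -7.7, -9.2, 12.6, 3.9, -11.8, -4.3, 16.1
Mean of differences = -0.0125
Numerator Σ(Δx_t−Δx̄)(Δx_{t+1}−Δx̄) = -62.9664
Denominator Σ(Δx_t−Δx̄)² = 734.9288
r_1(Δx) = -62.9664 / 734.9288 = -0.086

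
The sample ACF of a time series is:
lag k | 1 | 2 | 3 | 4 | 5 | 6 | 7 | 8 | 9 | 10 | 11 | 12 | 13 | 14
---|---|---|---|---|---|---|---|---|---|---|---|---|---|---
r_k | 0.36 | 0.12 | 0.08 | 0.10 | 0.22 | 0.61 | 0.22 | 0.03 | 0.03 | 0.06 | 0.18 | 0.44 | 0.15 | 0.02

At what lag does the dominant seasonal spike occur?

6

The largest autocorrelation is r_6 = 0.61, with a weaker echo at lag 12 (0.44); the remaining lags stay at or below 0.36. The elevated value at lag 1 (0.36), dropping to 0.12 at lag 2, reflects decaying short-term dependence rather than seasonality.
The dominant spike at lag 6 indicates a seasonal period of 6.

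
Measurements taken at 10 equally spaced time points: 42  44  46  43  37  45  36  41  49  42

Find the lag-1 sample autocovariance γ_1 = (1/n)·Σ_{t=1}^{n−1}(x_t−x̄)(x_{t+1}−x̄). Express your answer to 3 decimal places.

-2.975

Mean x̄ = (42 + 44 + 46 + 43 + 37 + 45 + 36 + 41 + 49 + 42)/10 = 42.5000
Σ_{t=1}^{9}(x_t−x̄)(x_{t+1}−x̄) = -29.7500
γ_1 = -29.7500 / 10 = -2.975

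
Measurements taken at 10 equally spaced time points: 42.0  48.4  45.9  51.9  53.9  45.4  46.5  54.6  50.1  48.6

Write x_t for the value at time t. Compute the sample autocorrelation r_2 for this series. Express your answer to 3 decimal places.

Mean x̄ = (42.0 + 48.4 + 45.9 + 51.9 + 53.9 + 45.4 + 46.5 + 54.6 + 50.1 + 48.6)/10 = 48.7300
Numerator Σ_{t=1}^{8}(x_t−x̄)(x_{t+2}−x̄) = -42.0818
Denominator Σ(x_t−x̄)² = 142.6010
r_2 = -42.0818 / 142.6010 = -0.295

-0.295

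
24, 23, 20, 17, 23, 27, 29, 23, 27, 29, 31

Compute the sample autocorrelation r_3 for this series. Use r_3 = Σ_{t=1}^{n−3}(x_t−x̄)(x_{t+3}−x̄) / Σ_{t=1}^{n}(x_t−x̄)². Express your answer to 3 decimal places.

-0.108

Mean x̄ = (24 + 23 + 20 + 17 + 23 + 27 + 29 + 23 + 27 + 29 + 31)/11 = 24.8182
Numerator Σ_{t=1}^{8}(x_t−x̄)(x_{t+3}−x̄) = -19.1901
Denominator Σ(x_t−x̄)² = 177.6364
r_3 = -19.1901 / 177.6364 = -0.108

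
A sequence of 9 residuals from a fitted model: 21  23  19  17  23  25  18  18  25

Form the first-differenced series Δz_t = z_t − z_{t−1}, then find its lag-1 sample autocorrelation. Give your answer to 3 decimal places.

-0.073

First differences Δz: 2, -4, -2, 6, 2, -7, 0, 7
Mean of differences = 0.5000
Numerator Σ(Δz_t−Δz̄)(Δz_{t+1}−Δz̄) = -11.7500
Denominator Σ(Δz_t−Δz̄)² = 160.0000
r_1(Δz) = -11.7500 / 160.0000 = -0.073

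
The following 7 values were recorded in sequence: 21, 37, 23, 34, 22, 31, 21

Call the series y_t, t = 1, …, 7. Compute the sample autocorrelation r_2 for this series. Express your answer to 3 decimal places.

Mean ȳ = (21 + 37 + 23 + 34 + 22 + 31 + 21)/7 = 27.0000
Deviations from mean: -6.0000, 10.0000, -4.0000, 7.0000, -5.0000, 4.0000, -6.0000
Σ(y_t−ȳ)(y_{t+2}−ȳ) = (24.0000) + (70.0000) + (20.0000) + (28.0000) + (30.0000) = 172.0000
Denominator Σ(y_t−ȳ)² = 278.0000
r_2 = 172.0000 / 278.0000 = 0.619

0.619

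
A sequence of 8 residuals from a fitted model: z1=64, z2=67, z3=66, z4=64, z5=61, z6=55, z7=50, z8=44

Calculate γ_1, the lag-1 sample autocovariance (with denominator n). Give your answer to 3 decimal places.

38.139

Mean z̄ = (64 + 67 + 66 + 64 + 61 + 55 + 50 + 44)/8 = 58.8750
Deviations: 5.1250, 8.1250, 7.1250, 5.1250, 2.1250, -3.8750, -8.8750, -14.8750
Σ_{t=1}^{7}(z_t−z̄)(z_{t+1}−z̄) = 305.1094
γ_1 = 305.1094 / 8 = 38.139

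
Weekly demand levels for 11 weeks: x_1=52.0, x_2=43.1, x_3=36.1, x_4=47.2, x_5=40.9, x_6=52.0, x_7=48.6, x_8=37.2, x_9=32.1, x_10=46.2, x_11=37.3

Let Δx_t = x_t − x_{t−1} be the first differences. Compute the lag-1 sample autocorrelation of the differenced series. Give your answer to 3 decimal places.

-0.347

First differences Δx: -8.9, -7.0, 11.1, -6.3, 11.1, -3.4, -11.4, -5.1, 14.1, -8.9
Mean of differences = -1.4700
Numerator Σ(Δx_t−Δx̄)(Δx_{t+1}−Δx̄) = -291.1039
Denominator Σ(Δx_t−Δx̄)² = 838.2610
r_1(Δx) = -291.1039 / 838.2610 = -0.347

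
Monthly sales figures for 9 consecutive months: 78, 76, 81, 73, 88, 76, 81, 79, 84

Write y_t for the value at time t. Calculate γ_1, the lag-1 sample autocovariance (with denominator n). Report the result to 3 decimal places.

Mean ȳ = (78 + 76 + 81 + 73 + 88 + 76 + 81 + 79 + 84)/9 = 79.5556
Σ_{t=1}^{8}(y_t−ȳ)(y_{t+1}−ȳ) = -102.8642
γ_1 = -102.8642 / 9 = -11.429

-11.429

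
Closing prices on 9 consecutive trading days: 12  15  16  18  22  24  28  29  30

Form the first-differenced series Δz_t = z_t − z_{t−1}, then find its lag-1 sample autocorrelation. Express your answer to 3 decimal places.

-0.223

First differences Δz: 3, 1, 2, 4, 2, 4, 1, 1
Mean of differences = 2.2500
Numerator Σ(Δz_t−Δz̄)(Δz_{t+1}−Δz̄) = -2.5625
Denominator Σ(Δz_t−Δz̄)² = 11.5000
r_1(Δz) = -2.5625 / 11.5000 = -0.223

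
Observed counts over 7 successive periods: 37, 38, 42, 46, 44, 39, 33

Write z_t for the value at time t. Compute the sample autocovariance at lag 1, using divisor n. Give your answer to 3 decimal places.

6.038

Mean z̄ = (37 + 38 + 42 + 46 + 44 + 39 + 33)/7 = 39.8571
Deviations: -2.8571, -1.8571, 2.1429, 6.1429, 4.1429, -0.8571, -6.8571
Σ_{t=1}^{6}(z_t−z̄)(z_{t+1}−z̄) = 42.2653
γ_1 = 42.2653 / 7 = 6.038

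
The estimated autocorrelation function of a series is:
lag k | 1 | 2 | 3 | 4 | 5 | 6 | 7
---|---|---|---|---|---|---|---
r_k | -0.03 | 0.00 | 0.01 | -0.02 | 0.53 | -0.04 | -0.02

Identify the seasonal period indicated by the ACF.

The largest autocorrelation is r_5 = 0.53; the remaining lags stay at or below 0.01.
The dominant spike at lag 5 indicates a seasonal period of 5.

5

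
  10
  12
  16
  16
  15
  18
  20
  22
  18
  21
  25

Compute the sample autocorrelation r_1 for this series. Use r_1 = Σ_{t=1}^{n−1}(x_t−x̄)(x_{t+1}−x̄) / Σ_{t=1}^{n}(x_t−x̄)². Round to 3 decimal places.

Mean x̄ = (10 + 12 + 16 + 16 + 15 + 18 + 20 + 22 + 18 + 21 + 25)/11 = 17.5455
Numerator Σ_{t=1}^{10}(x_t−x̄)(x_{t+1}−x̄) = 96.9752
Denominator Σ(x_t−x̄)² = 192.7273
r_1 = 96.9752 / 192.7273 = 0.503

0.503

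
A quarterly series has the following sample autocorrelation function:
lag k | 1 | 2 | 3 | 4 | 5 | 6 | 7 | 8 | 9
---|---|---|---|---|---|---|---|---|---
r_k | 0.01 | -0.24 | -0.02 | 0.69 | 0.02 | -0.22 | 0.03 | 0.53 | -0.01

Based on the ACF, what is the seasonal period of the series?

The largest autocorrelation is r_4 = 0.69, with a weaker echo at lag 8 (0.53); the remaining lags stay at or below 0.03.
The dominant spike at lag 4 indicates a seasonal period of 4.

4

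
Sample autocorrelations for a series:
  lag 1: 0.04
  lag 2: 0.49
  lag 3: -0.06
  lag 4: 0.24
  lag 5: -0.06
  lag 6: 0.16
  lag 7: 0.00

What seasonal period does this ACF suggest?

2

The largest autocorrelation is r_2 = 0.49, with weaker echoes at lags 4 (0.24) and 6 (0.16); the remaining lags stay at or below 0.04.
The dominant spike at lag 2 indicates a seasonal period of 2.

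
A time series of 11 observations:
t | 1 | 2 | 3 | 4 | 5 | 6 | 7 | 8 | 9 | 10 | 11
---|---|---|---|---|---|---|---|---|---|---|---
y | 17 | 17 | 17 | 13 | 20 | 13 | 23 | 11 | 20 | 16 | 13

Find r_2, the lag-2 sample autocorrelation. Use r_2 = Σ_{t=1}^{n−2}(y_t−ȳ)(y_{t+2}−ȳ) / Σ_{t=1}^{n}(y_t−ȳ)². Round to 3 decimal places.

0.505

Mean ȳ = (17 + 17 + 17 + 13 + 20 + 13 + 23 + 11 + 20 + 16 + 13)/11 = 16.3636
Numerator Σ_{t=1}^{9}(y_t−ȳ)(y_{t+2}−ȳ) = 67.9174
Denominator Σ(y_t−ȳ)² = 134.5455
r_2 = 67.9174 / 134.5455 = 0.505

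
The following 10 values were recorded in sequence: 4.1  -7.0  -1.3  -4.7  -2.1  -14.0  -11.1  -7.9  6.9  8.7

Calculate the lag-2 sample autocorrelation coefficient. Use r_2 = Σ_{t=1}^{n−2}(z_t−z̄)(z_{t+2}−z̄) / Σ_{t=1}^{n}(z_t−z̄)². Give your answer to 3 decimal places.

-0.093

Mean z̄ = (4.1 − 7.0 − 1.3 − 4.7 − 2.1 − 14.0 − 11.1 − 7.9 + 6.9 + 8.7)/10 = -2.8400
Numerator Σ_{t=1}^{8}(z_t−z̄)(z_{t+2}−z̄) = -48.1652
Denominator Σ(z_t−z̄)² = 518.2640
r_2 = -48.1652 / 518.2640 = -0.093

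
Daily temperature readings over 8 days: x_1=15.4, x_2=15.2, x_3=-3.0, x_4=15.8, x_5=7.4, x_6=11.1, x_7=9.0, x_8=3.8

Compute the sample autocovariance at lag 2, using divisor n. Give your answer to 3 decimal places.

Mean x̄ = (15.4 + 15.2 − 3.0 + 15.8 + 7.4 + 11.1 + 9.0 + 3.8)/8 = 9.3375
Deviations: 6.0625, 5.8625, -12.3375, 6.4625, -1.9375, 1.7625, -0.3375, -5.5375
Σ_{t=1}^{6}(x_t−x̄)(x_{t+2}−x̄) = -10.7216
γ_2 = -10.7216 / 8 = -1.340

-1.340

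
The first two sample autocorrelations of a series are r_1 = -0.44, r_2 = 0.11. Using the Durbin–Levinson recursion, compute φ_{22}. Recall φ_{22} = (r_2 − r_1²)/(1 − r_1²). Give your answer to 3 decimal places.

-0.104

φ_{22} = (r_2 − r_1²) / (1 − r_1²)
r_1² = (-0.44)² = 0.1936
Numerator = 0.11 − 0.1936 = -0.0836; denominator = 1 − 0.1936 = 0.8064
φ_{22} = -0.0836 / 0.8064 = -0.104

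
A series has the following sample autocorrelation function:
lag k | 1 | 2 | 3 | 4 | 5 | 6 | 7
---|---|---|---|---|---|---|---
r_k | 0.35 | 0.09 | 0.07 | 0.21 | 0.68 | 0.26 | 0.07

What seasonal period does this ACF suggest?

The largest autocorrelation is r_5 = 0.68; the remaining lags stay at or below 0.35. The elevated value at lag 1 (0.35), dropping to 0.09 at lag 2, reflects decaying short-term dependence rather than seasonality.
The dominant spike at lag 5 indicates a seasonal period of 5.

5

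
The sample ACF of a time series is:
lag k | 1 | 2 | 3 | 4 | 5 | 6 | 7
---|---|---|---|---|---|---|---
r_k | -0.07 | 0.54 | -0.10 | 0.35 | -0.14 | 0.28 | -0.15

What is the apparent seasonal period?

The largest autocorrelation is r_2 = 0.54, with weaker echoes at lags 4 (0.35) and 6 (0.28); the remaining lags stay at or below -0.07.
The dominant spike at lag 2 indicates a seasonal period of 2.

2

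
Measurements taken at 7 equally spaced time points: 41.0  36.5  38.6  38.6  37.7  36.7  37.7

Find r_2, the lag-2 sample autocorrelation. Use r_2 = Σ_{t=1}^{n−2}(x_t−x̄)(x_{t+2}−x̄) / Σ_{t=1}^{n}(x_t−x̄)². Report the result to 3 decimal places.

Mean x̄ = (41.0 + 36.5 + 38.6 + 38.6 + 37.7 + 36.7 + 37.7)/7 = 38.1143
Deviations from mean: 2.8857, -1.6143, 0.4857, 0.4857, -0.4143, -1.4143, -0.4143
Σ(x_t−x̄)(x_{t+2}−x̄) = (1.4016) + (-0.7841) + (-0.2012) + (-0.6869) + (0.1716) = -0.0990
Denominator Σ(x_t−x̄)² = 13.7486
r_2 = -0.0990 / 13.7486 = -0.007

-0.007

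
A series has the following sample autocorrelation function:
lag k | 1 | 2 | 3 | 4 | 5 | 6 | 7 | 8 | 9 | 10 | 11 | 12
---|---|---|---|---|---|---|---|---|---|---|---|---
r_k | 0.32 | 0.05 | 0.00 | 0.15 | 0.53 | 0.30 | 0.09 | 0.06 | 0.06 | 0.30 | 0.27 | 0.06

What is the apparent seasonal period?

The largest autocorrelation is r_5 = 0.53; the remaining lags stay at or below 0.32. The elevated value at lag 1 (0.32), dropping to 0.05 at lag 2, reflects decaying short-term dependence rather than seasonality.
The dominant spike at lag 5 indicates a seasonal period of 5.

5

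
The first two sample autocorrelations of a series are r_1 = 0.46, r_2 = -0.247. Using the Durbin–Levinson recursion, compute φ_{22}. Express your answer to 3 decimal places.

φ_{22} = (r_2 − r_1²) / (1 − r_1²)
r_1² = (0.46)² = 0.2116
Numerator = -0.247 − 0.2116 = -0.4586; denominator = 1 − 0.2116 = 0.7884
φ_{22} = -0.4586 / 0.7884 = -0.582

-0.582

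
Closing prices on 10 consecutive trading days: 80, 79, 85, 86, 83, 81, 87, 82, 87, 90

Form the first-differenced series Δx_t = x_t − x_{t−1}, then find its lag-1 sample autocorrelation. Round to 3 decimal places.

First differences Δx: -1, 6, 1, -3, -2, 6, -5, 5, 3
Mean of differences = 1.1111
Numerator Σ(Δx_t−Δx̄)(Δx_{t+1}−Δx̄) = -59.1235
Denominator Σ(Δx_t−Δx̄)² = 134.8889
r_1(Δx) = -59.1235 / 134.8889 = -0.438

-0.438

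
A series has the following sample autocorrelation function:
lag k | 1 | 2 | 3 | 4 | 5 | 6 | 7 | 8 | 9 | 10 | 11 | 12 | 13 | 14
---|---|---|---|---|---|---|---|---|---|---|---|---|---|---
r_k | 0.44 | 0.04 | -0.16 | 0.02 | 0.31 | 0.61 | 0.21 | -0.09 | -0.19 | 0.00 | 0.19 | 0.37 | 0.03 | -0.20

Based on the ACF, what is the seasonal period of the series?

6

The largest autocorrelation is r_6 = 0.61; the remaining lags stay at or below 0.44. The elevated value at lag 1 (0.44), dropping to 0.04 at lag 2, reflects decaying short-term dependence rather than seasonality.
The dominant spike at lag 6 indicates a seasonal period of 6.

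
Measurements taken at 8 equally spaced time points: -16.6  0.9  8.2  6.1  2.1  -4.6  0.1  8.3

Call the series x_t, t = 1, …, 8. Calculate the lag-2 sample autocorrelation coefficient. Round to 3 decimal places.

-0.395

Mean x̄ = (-16.6 + 0.9 + 8.2 + 6.1 + 2.1 − 4.6 + 0.1 + 8.3)/8 = 0.5625
Deviations from mean: -17.1625, 0.3375, 7.6375, 5.5375, 1.5375, -5.1625, -0.4625, 7.7375
Σ(x_t−x̄)(x_{t+2}−x̄) = (-131.0786) + (1.8689) + (11.7427) + (-28.5873) + (-0.7111) + (-39.9448) = -186.7103
Denominator Σ(x_t−x̄)² = 472.7588
r_2 = -186.7103 / 472.7588 = -0.395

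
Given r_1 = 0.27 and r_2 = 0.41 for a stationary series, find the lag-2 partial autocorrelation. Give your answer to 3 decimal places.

0.364

φ_{22} = (r_2 − r_1²) / (1 − r_1²)
r_1² = (0.27)² = 0.0729
Numerator = 0.41 − 0.0729 = 0.3371; denominator = 1 − 0.0729 = 0.9271
φ_{22} = 0.3371 / 0.9271 = 0.364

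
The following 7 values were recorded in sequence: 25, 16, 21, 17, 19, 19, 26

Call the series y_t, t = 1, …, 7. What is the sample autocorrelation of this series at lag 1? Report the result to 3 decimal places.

Mean ȳ = (25 + 16 + 21 + 17 + 19 + 19 + 26)/7 = 20.4286
Deviations from mean: 4.5714, -4.4286, 0.5714, -3.4286, -1.4286, -1.4286, 5.5714
Σ(y_t−ȳ)(y_{t+1}−ȳ) = (-20.2449) + (-2.5306) + (-1.9592) + (4.8980) + (2.0408) + (-7.9592) = -25.7551
Denominator Σ(y_t−ȳ)² = 87.7143
r_1 = -25.7551 / 87.7143 = -0.294

-0.294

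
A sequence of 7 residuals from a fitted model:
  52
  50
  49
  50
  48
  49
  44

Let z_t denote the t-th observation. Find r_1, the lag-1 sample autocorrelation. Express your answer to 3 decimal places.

Mean z̄ = (52 + 50 + 49 + 50 + 48 + 49 + 44)/7 = 48.8571
Deviations from mean: 3.1429, 1.1429, 0.1429, 1.1429, -0.8571, 0.1429, -4.8571
Σ(z_t−z̄)(z_{t+1}−z̄) = (3.5918) + (0.1633) + (0.1633) + (-0.9796) + (-0.1224) + (-0.6939) = 2.1224
Denominator Σ(z_t−z̄)² = 36.8571
r_1 = 2.1224 / 36.8571 = 0.058

0.058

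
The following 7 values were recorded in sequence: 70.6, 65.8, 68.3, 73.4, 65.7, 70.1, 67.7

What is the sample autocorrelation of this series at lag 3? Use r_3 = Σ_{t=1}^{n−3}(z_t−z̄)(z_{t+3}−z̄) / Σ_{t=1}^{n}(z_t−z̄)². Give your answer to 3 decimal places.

Mean z̄ = (70.6 + 65.8 + 68.3 + 73.4 + 65.7 + 70.1 + 67.7)/7 = 68.8000
Σ(z_t−z̄)(z_{t+3}−z̄) = (8.2800) + (9.3000) + (-0.6500) + (-5.0600) = 11.8700
Denominator Σ(z_t−z̄)² = 46.1600
r_3 = 11.8700 / 46.1600 = 0.257

0.257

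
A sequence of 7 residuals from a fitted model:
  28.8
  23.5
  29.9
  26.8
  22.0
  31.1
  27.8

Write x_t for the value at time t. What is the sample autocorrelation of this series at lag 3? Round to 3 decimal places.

Mean x̄ = (28.8 + 23.5 + 29.9 + 26.8 + 22.0 + 31.1 + 27.8)/7 = 27.1286
Deviations from mean: 1.6714, -3.6286, 2.7714, -0.3286, -5.1286, 3.9714, 0.6714
Numerator Σ_{t=1}^{4}(x_t−x̄)(x_{t+3}−x̄) = 28.8461
Denominator Σ(x_t−x̄)² = 66.2743
r_3 = 28.8461 / 66.2743 = 0.435

0.435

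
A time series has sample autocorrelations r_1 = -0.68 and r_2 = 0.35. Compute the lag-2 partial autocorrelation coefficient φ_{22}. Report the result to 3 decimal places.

φ_{22} = (r_2 − r_1²) / (1 − r_1²)
r_1² = (-0.68)² = 0.4624
Numerator = 0.35 − 0.4624 = -0.1124; denominator = 1 − 0.4624 = 0.5376
φ_{22} = -0.1124 / 0.5376 = -0.209

-0.209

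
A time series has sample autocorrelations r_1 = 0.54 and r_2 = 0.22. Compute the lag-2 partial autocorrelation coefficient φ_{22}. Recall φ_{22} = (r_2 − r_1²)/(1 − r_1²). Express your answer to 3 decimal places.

φ_{22} = (r_2 − r_1²) / (1 − r_1²)
r_1² = (0.54)² = 0.2916
Numerator = 0.22 − 0.2916 = -0.0716; denominator = 1 − 0.2916 = 0.7084
φ_{22} = -0.0716 / 0.7084 = -0.101

-0.101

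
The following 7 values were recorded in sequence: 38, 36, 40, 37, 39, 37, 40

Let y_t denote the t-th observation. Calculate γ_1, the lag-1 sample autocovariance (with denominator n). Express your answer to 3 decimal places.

-1.411

Mean ȳ = (38 + 36 + 40 + 37 + 39 + 37 + 40)/7 = 38.1429
Σ_{t=1}^{6}(y_t−ȳ)(y_{t+1}−ȳ) = -9.8776
γ_1 = -9.8776 / 7 = -1.411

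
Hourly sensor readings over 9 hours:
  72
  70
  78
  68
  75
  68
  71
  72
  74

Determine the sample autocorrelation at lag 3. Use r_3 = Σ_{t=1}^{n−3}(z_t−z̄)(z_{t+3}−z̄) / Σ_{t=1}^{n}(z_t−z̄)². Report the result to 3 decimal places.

Mean z̄ = (72 + 70 + 78 + 68 + 75 + 68 + 71 + 72 + 74)/9 = 72.0000
Σ(z_t−z̄)(z_{t+3}−z̄) = (0.0000) + (-6.0000) + (-24.0000) + (4.0000) + (0.0000) + (-8.0000) = -34.0000
Denominator Σ(z_t−z̄)² = 86.0000
r_3 = -34.0000 / 86.0000 = -0.395

-0.395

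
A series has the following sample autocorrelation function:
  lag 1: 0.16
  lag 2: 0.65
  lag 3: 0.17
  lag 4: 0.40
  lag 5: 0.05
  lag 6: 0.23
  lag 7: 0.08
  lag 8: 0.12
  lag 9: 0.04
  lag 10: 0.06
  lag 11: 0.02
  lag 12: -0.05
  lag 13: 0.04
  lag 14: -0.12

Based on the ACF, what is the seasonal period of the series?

2

The largest autocorrelation is r_2 = 0.65, with weaker echoes at lags 4 (0.40) and 6 (0.23); the remaining lags stay at or below 0.17.
The dominant spike at lag 2 indicates a seasonal period of 2.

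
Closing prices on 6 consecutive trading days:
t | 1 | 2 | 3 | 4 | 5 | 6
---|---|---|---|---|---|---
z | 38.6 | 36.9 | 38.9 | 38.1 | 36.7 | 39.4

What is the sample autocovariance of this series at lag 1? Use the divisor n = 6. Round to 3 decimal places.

-0.563

Mean z̄ = (38.6 + 36.9 + 38.9 + 38.1 + 36.7 + 39.4)/6 = 38.1000
Deviations: 0.5000, -1.2000, 0.8000, 0.0000, -1.4000, 1.3000
Σ_{t=1}^{5}(z_t−z̄)(z_{t+1}−z̄) = -3.3800
γ_1 = -3.3800 / 6 = -0.563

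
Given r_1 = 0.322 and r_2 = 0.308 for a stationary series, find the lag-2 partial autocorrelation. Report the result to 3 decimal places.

0.228

φ_{22} = (r_2 − r_1²) / (1 − r_1²)
r_1² = (0.322)² = 0.103684
Numerator = 0.308 − 0.1037 = 0.2043; denominator = 1 − 0.1037 = 0.8963
φ_{22} = 0.2043 / 0.8963 = 0.228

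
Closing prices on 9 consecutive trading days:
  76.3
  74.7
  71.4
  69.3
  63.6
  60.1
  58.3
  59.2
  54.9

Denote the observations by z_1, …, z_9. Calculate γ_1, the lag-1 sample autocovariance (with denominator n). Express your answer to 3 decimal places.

36.636

Mean z̄ = (76.3 + 74.7 + 71.4 + 69.3 + 63.6 + 60.1 + 58.3 + 59.2 + 54.9)/9 = 65.3111
Σ_{t=1}^{8}(z_t−z̄)(z_{t+1}−z̄) = 329.7254
γ_1 = 329.7254 / 9 = 36.636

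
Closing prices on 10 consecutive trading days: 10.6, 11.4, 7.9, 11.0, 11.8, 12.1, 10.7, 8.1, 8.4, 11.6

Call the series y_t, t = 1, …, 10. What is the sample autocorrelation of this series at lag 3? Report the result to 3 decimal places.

-0.371

Mean ȳ = (10.6 + 11.4 + 7.9 + 11.0 + 11.8 + 12.1 + 10.7 + 8.1 + 8.4 + 11.6)/10 = 10.3600
Numerator Σ_{t=1}^{7}(y_t−ȳ)(y_{t+3}−ȳ) = -8.6548
Denominator Σ(y_t−ȳ)² = 23.3040
r_3 = -8.6548 / 23.3040 = -0.371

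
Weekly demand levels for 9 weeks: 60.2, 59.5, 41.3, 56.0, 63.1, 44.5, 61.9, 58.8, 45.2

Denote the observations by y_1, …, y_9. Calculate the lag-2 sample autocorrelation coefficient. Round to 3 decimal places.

-0.431

Mean ȳ = (60.2 + 59.5 + 41.3 + 56.0 + 63.1 + 44.5 + 61.9 + 58.8 + 45.2)/9 = 54.5000
Σ(y_t−ȳ)(y_{t+2}−ȳ) = (-75.2400) + (7.5000) + (-113.5200) + (-15.0000) + (63.6400) + (-43.0000) + (-68.8200) = -244.4400
Denominator Σ(y_t−ȳ)² = 567.6800
r_2 = -244.4400 / 567.6800 = -0.431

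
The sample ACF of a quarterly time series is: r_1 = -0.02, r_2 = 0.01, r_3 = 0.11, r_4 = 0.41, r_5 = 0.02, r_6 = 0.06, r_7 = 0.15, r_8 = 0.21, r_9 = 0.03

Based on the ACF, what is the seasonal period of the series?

The largest autocorrelation is r_4 = 0.41, with a weaker echo at lag 8 (0.21); the remaining lags stay at or below 0.15.
The dominant spike at lag 4 indicates a seasonal period of 4.

4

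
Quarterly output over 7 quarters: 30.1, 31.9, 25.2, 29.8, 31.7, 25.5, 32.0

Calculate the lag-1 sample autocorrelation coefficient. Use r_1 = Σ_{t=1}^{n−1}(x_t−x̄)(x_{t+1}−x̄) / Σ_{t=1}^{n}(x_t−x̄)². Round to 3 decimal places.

-0.550

Mean x̄ = (30.1 + 31.9 + 25.2 + 29.8 + 31.7 + 25.5 + 32.0)/7 = 29.4571
Deviations from mean: 0.6429, 2.4429, -4.2571, 0.3429, 2.2429, -3.9571, 2.5429
Numerator Σ_{t=1}^{6}(x_t−x̄)(x_{t+1}−x̄) = -28.4576
Denominator Σ(x_t−x̄)² = 51.7771
r_1 = -28.4576 / 51.7771 = -0.550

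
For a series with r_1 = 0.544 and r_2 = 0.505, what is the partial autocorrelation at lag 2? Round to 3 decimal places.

φ_{22} = (r_2 − r_1²) / (1 − r_1²)
r_1² = (0.544)² = 0.295936
Numerator = 0.505 − 0.2959 = 0.2091; denominator = 1 − 0.2959 = 0.7041
φ_{22} = 0.2091 / 0.7041 = 0.297

0.297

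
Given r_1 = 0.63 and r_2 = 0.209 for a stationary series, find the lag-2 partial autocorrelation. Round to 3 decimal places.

-0.312

φ_{22} = (r_2 − r_1²) / (1 − r_1²)
r_1² = (0.63)² = 0.3969
Numerator = 0.209 − 0.3969 = -0.1879; denominator = 1 − 0.3969 = 0.6031
φ_{22} = -0.1879 / 0.6031 = -0.312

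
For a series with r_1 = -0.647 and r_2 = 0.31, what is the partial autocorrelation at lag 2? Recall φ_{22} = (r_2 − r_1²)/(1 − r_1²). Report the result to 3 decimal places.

-0.187

φ_{22} = (r_2 − r_1²) / (1 − r_1²)
r_1² = (-0.647)² = 0.418609
Numerator = 0.31 − 0.4186 = -0.1086; denominator = 1 − 0.4186 = 0.5814
φ_{22} = -0.1086 / 0.5814 = -0.187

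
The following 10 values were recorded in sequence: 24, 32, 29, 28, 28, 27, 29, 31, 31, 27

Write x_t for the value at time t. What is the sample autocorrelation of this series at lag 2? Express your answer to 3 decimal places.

-0.201

Mean x̄ = (24 + 32 + 29 + 28 + 28 + 27 + 29 + 31 + 31 + 27)/10 = 28.6000
Numerator Σ_{t=1}^{8}(x_t−x̄)(x_{t+2}−x̄) = -10.1200
Denominator Σ(x_t−x̄)² = 50.4000
r_2 = -10.1200 / 50.4000 = -0.201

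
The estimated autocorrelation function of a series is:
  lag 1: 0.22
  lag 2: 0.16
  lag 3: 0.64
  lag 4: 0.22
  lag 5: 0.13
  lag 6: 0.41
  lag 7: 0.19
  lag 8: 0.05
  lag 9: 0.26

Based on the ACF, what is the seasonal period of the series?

The largest autocorrelation is r_3 = 0.64, with weaker echoes at lags 6 (0.41) and 9 (0.26); the remaining lags stay at or below 0.22.
The dominant spike at lag 3 indicates a seasonal period of 3.

3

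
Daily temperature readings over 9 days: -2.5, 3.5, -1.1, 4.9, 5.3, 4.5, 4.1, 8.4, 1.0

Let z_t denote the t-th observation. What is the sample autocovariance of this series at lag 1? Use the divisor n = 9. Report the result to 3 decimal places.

Mean z̄ = (-2.5 + 3.5 − 1.1 + 4.9 + 5.3 + 4.5 + 4.1 + 8.4 + 1.0)/9 = 3.1222
Σ_{t=1}^{8}(z_t−z̄)(z_{t+1}−z̄) = -9.0460
γ_1 = -9.0460 / 9 = -1.005

-1.005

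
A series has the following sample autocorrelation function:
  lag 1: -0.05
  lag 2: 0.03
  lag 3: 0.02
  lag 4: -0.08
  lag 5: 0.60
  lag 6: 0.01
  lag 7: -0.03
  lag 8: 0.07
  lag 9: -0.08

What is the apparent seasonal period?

5

The largest autocorrelation is r_5 = 0.60; the remaining lags stay at or below 0.07.
The dominant spike at lag 5 indicates a seasonal period of 5.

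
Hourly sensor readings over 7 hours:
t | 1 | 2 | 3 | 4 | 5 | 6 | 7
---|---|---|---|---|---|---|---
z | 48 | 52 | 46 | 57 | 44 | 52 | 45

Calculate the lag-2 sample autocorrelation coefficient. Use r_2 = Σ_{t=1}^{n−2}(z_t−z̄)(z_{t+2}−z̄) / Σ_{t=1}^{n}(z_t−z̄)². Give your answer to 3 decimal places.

0.647

Mean z̄ = (48 + 52 + 46 + 57 + 44 + 52 + 45)/7 = 49.1429
Numerator Σ_{t=1}^{5}(z_t−z̄)(z_{t+2}−z̄) = 85.9592
Denominator Σ(z_t−z̄)² = 132.8571
r_2 = 85.9592 / 132.8571 = 0.647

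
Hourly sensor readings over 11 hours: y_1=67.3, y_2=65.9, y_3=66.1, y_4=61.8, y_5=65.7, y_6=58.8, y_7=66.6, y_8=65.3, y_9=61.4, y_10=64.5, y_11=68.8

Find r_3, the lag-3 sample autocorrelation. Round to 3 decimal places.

0.026

Mean ȳ = (67.3 + 65.9 + 66.1 + 61.8 + 65.7 + 58.8 + 66.6 + 65.3 + 61.4 + 64.5 + 68.8)/11 = 64.7455
Numerator Σ_{t=1}^{8}(y_t−ȳ)(y_{t+3}−ȳ) = 2.2747
Denominator Σ(y_t−ȳ)² = 86.0673
r_3 = 2.2747 / 86.0673 = 0.026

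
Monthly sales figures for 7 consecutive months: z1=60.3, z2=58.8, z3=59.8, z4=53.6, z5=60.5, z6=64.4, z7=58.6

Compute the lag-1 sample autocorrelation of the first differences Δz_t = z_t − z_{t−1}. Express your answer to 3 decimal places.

-0.325

First differences Δz: -1.5, 1.0, -6.2, 6.9, 3.9, -5.8
Mean of differences = -0.2833
Numerator Σ(Δz_t−Δz̄)(Δz_{t+1}−Δz̄) = -44.6836
Denominator Σ(Δz_t−Δz̄)² = 137.6683
r_1(Δz) = -44.6836 / 137.6683 = -0.325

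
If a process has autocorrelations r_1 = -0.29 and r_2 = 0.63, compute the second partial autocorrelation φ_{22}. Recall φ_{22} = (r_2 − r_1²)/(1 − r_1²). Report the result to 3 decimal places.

φ_{22} = (r_2 − r_1²) / (1 − r_1²)
r_1² = (-0.29)² = 0.0841
Numerator = 0.63 − 0.0841 = 0.5459; denominator = 1 − 0.0841 = 0.9159
φ_{22} = 0.5459 / 0.9159 = 0.596

0.596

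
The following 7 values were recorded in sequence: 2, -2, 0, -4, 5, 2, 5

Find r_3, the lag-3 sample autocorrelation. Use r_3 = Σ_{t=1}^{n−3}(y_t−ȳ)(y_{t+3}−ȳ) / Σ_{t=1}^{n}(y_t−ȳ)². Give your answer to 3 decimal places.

-0.542

Mean ȳ = (2 − 2 + 0 − 4 + 5 + 2 + 5)/7 = 1.1429
Deviations from mean: 0.8571, -3.1429, -1.1429, -5.1429, 3.8571, 0.8571, 3.8571
Numerator Σ_{t=1}^{4}(y_t−ȳ)(y_{t+3}−ȳ) = -37.3469
Denominator Σ(y_t−ȳ)² = 68.8571
r_3 = -37.3469 / 68.8571 = -0.542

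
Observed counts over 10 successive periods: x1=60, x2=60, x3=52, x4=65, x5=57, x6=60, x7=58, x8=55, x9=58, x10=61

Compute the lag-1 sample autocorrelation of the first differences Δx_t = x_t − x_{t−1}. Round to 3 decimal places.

First differences Δx: 0, -8, 13, -8, 3, -2, -3, 3, 3
Mean of differences = 0.1111
Numerator Σ(Δx_t−Δx̄)(Δx_{t+1}−Δx̄) = -231.7901
Denominator Σ(Δx_t−Δx̄)² = 336.8889
r_1(Δx) = -231.7901 / 336.8889 = -0.688

-0.688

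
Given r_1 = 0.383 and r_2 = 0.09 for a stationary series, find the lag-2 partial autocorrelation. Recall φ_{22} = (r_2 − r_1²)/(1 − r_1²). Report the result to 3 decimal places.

-0.066

φ_{22} = (r_2 − r_1²) / (1 − r_1²)
r_1² = (0.383)² = 0.146689
Numerator = 0.09 − 0.1467 = -0.0567; denominator = 1 − 0.1467 = 0.8533
φ_{22} = -0.0567 / 0.8533 = -0.066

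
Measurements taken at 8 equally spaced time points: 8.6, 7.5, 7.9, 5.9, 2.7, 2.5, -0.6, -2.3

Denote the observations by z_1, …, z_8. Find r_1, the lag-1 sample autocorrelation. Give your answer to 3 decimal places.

0.619

Mean z̄ = (8.6 + 7.5 + 7.9 + 5.9 + 2.7 + 2.5 − 0.6 − 2.3)/8 = 4.0250
Deviations from mean: 4.5750, 3.4750, 3.8750, 1.8750, -1.3250, -1.5250, -4.6250, -6.3250
Σ(z_t−z̄)(z_{t+1}−z̄) = (15.8981) + (13.4656) + (7.2656) + (-2.4844) + (2.0206) + (7.0531) + (29.2531) = 72.4719
Denominator Σ(z_t−z̄)² = 117.0150
r_1 = 72.4719 / 117.0150 = 0.619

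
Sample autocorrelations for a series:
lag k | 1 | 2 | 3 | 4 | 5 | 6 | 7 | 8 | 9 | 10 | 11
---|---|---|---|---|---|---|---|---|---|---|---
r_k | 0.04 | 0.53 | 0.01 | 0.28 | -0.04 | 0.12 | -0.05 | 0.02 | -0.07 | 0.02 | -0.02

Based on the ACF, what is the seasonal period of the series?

2

The largest autocorrelation is r_2 = 0.53, with a weaker echo at lag 4 (0.28); the remaining lags stay at or below 0.12.
The dominant spike at lag 2 indicates a seasonal period of 2.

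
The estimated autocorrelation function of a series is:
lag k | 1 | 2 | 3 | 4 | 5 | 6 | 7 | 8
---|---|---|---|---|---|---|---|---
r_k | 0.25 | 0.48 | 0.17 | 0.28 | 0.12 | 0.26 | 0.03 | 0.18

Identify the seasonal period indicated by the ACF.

2

The largest autocorrelation is r_2 = 0.48, with weaker echoes at lags 4 (0.28) and 6 (0.26); the remaining lags stay at or below 0.25.
The dominant spike at lag 2 indicates a seasonal period of 2.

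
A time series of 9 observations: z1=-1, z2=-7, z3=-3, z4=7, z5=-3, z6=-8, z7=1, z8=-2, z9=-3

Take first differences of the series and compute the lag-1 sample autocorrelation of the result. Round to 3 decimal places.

-0.277

First differences Δz: -6, 4, 10, -10, -5, 9, -3, -1
Mean of differences = -0.2500
Numerator Σ(Δz_t−Δz̄)(Δz_{t+1}−Δz̄) = -101.8125
Denominator Σ(Δz_t−Δz̄)² = 367.5000
r_1(Δz) = -101.8125 / 367.5000 = -0.277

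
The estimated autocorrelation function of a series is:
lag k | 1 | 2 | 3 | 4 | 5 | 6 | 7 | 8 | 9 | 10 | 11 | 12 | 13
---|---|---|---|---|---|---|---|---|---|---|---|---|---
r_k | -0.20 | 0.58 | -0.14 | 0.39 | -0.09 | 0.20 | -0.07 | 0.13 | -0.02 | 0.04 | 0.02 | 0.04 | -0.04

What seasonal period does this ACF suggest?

2

The largest autocorrelation is r_2 = 0.58, with weaker echoes at lags 4 (0.39) and 6 (0.20); the remaining lags stay at or below 0.13.
The dominant spike at lag 2 indicates a seasonal period of 2.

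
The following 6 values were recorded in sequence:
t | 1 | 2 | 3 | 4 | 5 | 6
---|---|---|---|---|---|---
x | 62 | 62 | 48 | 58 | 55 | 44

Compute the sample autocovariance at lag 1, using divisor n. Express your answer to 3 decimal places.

Mean x̄ = (62 + 62 + 48 + 58 + 55 + 44)/6 = 54.8333
Deviations: 7.1667, 7.1667, -6.8333, 3.1667, 0.1667, -10.8333
Σ_{t=1}^{5}(x_t−x̄)(x_{t+1}−x̄) = -20.5278
γ_1 = -20.5278 / 6 = -3.421

-3.421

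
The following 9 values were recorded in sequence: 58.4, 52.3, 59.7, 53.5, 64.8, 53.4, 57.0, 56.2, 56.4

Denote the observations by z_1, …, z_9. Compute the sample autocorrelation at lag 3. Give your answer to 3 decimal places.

-0.468

Mean z̄ = (58.4 + 52.3 + 59.7 + 53.5 + 64.8 + 53.4 + 57.0 + 56.2 + 56.4)/9 = 56.8556
Σ(z_t−z̄)(z_{t+3}−z̄) = (-5.1825) + (-36.1914) + (-9.8291) + (-0.4847) + (-5.2080) + (1.5742) = -55.3215
Denominator Σ(z_t−z̄)² = 118.2022
r_3 = -55.3215 / 118.2022 = -0.468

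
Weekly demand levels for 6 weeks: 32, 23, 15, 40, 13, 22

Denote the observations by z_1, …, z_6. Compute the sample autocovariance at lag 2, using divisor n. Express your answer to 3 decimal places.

Mean z̄ = (32 + 23 + 15 + 40 + 13 + 22)/6 = 24.1667
Deviations: 7.8333, -1.1667, -9.1667, 15.8333, -11.1667, -2.1667
Σ_{t=1}^{4}(z_t−z̄)(z_{t+2}−z̄) = -22.2222
γ_2 = -22.2222 / 6 = -3.704

-3.704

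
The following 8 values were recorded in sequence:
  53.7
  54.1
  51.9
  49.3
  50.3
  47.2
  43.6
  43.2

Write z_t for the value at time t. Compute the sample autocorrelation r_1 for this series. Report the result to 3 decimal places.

0.631

Mean z̄ = (53.7 + 54.1 + 51.9 + 49.3 + 50.3 + 47.2 + 43.6 + 43.2)/8 = 49.1625
Numerator Σ_{t=1}^{7}(z_t−z̄)(z_{t+1}−z̄) = 78.3036
Denominator Σ(z_t−z̄)² = 124.1188
r_1 = 78.3036 / 124.1188 = 0.631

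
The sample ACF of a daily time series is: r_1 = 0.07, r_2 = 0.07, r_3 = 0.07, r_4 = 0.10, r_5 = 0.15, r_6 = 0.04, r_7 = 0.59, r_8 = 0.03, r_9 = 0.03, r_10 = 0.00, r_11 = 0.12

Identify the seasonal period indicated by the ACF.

The largest autocorrelation is r_7 = 0.59; the remaining lags stay at or below 0.15.
The dominant spike at lag 7 indicates a seasonal period of 7.

7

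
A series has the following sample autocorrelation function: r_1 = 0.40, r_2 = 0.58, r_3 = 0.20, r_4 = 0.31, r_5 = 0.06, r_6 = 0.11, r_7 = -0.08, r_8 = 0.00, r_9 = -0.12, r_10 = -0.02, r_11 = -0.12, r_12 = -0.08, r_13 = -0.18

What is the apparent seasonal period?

The largest autocorrelation is r_2 = 0.58; the remaining lags stay at or below 0.40.
The dominant spike at lag 2 indicates a seasonal period of 2.

2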